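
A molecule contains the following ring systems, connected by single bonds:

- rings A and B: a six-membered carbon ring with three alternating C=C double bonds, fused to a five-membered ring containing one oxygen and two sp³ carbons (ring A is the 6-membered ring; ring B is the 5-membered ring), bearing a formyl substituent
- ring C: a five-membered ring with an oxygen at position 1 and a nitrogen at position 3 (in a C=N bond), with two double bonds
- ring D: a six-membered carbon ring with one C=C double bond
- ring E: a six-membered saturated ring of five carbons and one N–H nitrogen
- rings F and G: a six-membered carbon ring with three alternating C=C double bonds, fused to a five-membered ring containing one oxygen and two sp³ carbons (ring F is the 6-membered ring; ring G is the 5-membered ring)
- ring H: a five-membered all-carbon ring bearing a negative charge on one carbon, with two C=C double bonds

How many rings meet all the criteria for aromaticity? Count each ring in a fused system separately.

4

Ring A is fully conjugated (every ring atom contributes a p orbital); 3 ring double bonds give 6 π electrons. That satisfies 4n+2 with n=1, so ring A is aromatic (benzene ring).
Ring B has two sp³ carbons, so it is not fully conjugated — not aromatic (oxolane ring).
Ring C has a continuous p-orbital overlap around the ring; 2 ring double bonds (4 π electrons) plus a heteroatom lone pair (2) give 6 π electrons. 6 = 4(1)+2, so ring C is aromatic (oxazole).
Ring D has four sp³ carbons, so it is not fully conjugated — not aromatic (cyclohexene).
Ring E has only sp³ atoms, so it is not fully conjugated — not aromatic (piperidine).
Ring F is fully conjugated (every ring atom contributes a p orbital); 3 ring double bonds give 6 π electrons. Since 6 = 4n+2 (n=1), ring F is aromatic (benzene ring).
Ring G has two sp³ carbons, so it is not fully conjugated — not aromatic (oxolane ring).
Ring H is fully conjugated (every ring atom contributes a p orbital); 2 ring double bonds (4 π electrons) plus the carbanion lone pair (2) give 6 π electrons. That satisfies 4n+2 with n=1, so ring H is aromatic (cyclopentadienyl anion).
Aromatic: A, C, F, H. Total: 4.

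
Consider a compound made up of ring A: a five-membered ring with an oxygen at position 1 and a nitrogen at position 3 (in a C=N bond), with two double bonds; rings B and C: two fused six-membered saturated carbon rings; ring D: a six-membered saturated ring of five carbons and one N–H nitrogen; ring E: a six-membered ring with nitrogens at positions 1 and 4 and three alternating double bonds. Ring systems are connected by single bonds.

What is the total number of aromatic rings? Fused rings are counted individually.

2

Ring A is planar and fully conjugated; 2 ring double bonds (4 π electrons) plus a heteroatom lone pair (2) give 6 π electrons. That satisfies 4n+2 with n=1, so ring A is aromatic (oxazole).
Ring B has only sp³ atoms, so it is not fully conjugated — not aromatic (cyclohexane ring).
Ring C has only sp³ atoms, so it is not fully conjugated — not aromatic (cyclohexane ring).
Ring D has only sp³ atoms, so it is not fully conjugated — not aromatic (piperidine).
Ring E is fully conjugated (every ring atom contributes a p orbital); 3 ring double bonds give 6 π electrons. 6 = 4(1)+2, so ring E is aromatic (pyrazine).
Aromatic: A, E. Total: 2.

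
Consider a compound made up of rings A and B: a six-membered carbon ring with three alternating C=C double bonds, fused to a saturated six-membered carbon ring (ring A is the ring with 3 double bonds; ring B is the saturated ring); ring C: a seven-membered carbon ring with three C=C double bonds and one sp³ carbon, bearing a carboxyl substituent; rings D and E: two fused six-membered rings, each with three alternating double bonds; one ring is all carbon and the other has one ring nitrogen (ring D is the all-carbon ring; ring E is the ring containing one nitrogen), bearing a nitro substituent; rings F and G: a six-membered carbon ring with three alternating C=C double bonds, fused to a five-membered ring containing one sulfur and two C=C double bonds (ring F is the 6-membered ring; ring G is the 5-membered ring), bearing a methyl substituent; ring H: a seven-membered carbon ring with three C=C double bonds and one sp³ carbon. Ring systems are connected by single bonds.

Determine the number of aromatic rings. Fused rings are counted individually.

5

Ring A has a continuous p-orbital overlap around the ring; 3 ring double bonds give 6 π electrons. Since 6 = 4n+2 (n=1), ring A is aromatic (benzene ring).
Ring B has four sp³ carbons, so it is not fully conjugated — not aromatic (cyclohexane ring).
Ring C has one sp³ carbon, so it is not fully conjugated — not aromatic (cycloheptatriene).
Rings D and E form a fused bicyclic system (with one nitrogen) with 10 sp² atoms and 10 π electrons from ring double bonds. 10 = 4(2)+2, so the system is aromatic and both rings count as aromatic (quinoline).
Rings F and G form a fused bicyclic system (with one sulfur) with 9 sp² atoms and 10 π electrons from ring double bonds plus a heteroatom lone pair. 10 = 4(2)+2, so the system is aromatic and both rings count as aromatic (benzothiophene).
Ring H has one sp³ carbon, so it is not fully conjugated — not aromatic (cycloheptatriene).
Aromatic: A, D, E, F, G. Total: 5.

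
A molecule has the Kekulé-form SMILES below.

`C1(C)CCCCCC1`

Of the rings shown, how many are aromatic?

0

The SMILES encodes a seven-membered saturated carbon ring.
The 7-membered ring has only sp³ atoms, so it is not fully conjugated — not aromatic (cycloheptane).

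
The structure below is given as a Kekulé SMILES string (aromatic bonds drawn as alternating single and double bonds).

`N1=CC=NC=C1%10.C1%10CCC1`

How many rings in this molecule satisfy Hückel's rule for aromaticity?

1

The SMILES encodes a six-membered ring with nitrogens at positions 1 and 4 and three alternating double bonds; a four-membered saturated carbon ring.
The 6-membered ring with two nitrogens (1,4) is planar and fully conjugated; 3 ring double bonds give 6 π electrons. That satisfies 4n+2 with n=1, so it is aromatic (pyrazine).
The 4-membered ring has only sp³ atoms, so it is not fully conjugated — not aromatic (cyclobutane).
1 of the 2 rings is aromatic. Total: 1.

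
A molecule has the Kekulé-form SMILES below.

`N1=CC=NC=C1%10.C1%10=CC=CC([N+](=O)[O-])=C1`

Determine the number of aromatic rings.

The SMILES encodes a six-membered ring with nitrogens at positions 1 and 4 and three alternating double bonds; a six-membered carbon ring with three alternating C=C double bonds.
The 6-membered ring with two nitrogens (1,4) is fully conjugated (every ring atom contributes a p orbital); 3 ring double bonds give 6 π electrons. That satisfies 4n+2 with n=1, so it is aromatic (pyrazine).
The 6-membered ring has a continuous p-orbital overlap around the ring; 3 ring double bonds give 6 π electrons. That satisfies 4n+2 with n=1, so it is aromatic (benzene).
2 of the 2 rings are aromatic. Total: 2.

2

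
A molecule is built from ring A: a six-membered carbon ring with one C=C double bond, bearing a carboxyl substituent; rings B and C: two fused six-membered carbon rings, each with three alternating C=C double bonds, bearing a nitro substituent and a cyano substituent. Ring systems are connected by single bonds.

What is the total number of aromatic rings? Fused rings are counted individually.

Ring A has four sp³ carbons, so it is not fully conjugated — not aromatic (cyclohexene).
Rings B and C form a fused bicyclic system with 10 sp² atoms and 10 π electrons from ring double bonds. 10 = 4(2)+2, so the system is aromatic and both rings count as aromatic (naphthalene).
Aromatic: B, C. Total: 2.

2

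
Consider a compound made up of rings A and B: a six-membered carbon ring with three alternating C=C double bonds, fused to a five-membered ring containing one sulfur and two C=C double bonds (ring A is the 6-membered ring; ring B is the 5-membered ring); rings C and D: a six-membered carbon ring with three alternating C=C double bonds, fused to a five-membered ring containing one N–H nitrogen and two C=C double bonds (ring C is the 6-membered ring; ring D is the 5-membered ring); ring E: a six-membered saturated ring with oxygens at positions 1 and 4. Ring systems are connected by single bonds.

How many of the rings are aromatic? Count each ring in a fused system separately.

Rings A and B form a fused bicyclic system (with one sulfur) with 9 sp² atoms and 10 π electrons from ring double bonds plus a heteroatom lone pair. 10 = 4(2)+2, so the system is aromatic and both rings count as aromatic (benzothiophene).
Rings C and D form a fused bicyclic system (with one N–H) with 9 sp² atoms and 10 π electrons from ring double bonds plus a heteroatom lone pair. 10 = 4(2)+2, so the system is aromatic and both rings count as aromatic (indole).
Ring E has only sp³ atoms, so it is not fully conjugated — not aromatic (1,4-dioxane).
Aromatic: A, B, C, D. Total: 4.

4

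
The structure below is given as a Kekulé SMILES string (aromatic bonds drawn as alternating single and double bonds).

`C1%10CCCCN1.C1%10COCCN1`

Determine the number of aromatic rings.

0

The SMILES encodes a six-membered saturated ring of five carbons and one N–H nitrogen; a six-membered saturated ring with an oxygen and an N–H nitrogen at positions 1 and 4.
The 6-membered ring with one N–H has only sp³ atoms, so it is not fully conjugated — not aromatic (piperidine).
The 6-membered ring with one oxygen and one N–H (1,4) has only sp³ atoms, so it is not fully conjugated — not aromatic (morpholine).
None of the rings are aromatic. Total: 0.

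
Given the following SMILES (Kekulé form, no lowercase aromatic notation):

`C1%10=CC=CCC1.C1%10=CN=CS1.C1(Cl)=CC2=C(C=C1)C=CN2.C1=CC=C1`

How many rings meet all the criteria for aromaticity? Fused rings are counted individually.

The SMILES encodes a six-membered carbon ring with two conjugated C=C double bonds and two sp³ carbons; a five-membered ring with a sulfur at position 1 and a nitrogen at position 3 (in a C=N bond), with two double bonds; a six-membered carbon ring with three alternating C=C double bonds, fused to a five-membered ring containing one N–H nitrogen and two C=C double bonds; a four-membered carbon ring with two alternating C=C double bonds.
The 6-membered ring has two sp³ carbons, so it is not fully conjugated — not aromatic (1,3-cyclohexadiene).
The 5-membered ring with one sulfur and one =N– is fully conjugated (every ring atom contributes a p orbital); 2 ring double bonds (4 π electrons) plus a heteroatom lone pair (2) give 6 π electrons. That satisfies 4n+2 with n=1, so it is aromatic (thiazole).
The fused 6/5-membered bicyclic (with one N–H) is a single π system with 9 sp² atoms and 10 π electrons from ring double bonds plus a heteroatom lone pair. 10 = 4(2)+2, so the system is aromatic and both rings count as aromatic (indole).
The 4-membered ring has only sp² ring atoms; a planar conformation would have a fully conjugated π system of 4 electrons. But 4 = 4(1), which is 4n not 4n+2, so it is not aromatic (cyclobutadiene) — cyclobutadiene is antiaromatic and distorts to a rectangle.
3 of the 5 rings are aromatic. Total: 3.

3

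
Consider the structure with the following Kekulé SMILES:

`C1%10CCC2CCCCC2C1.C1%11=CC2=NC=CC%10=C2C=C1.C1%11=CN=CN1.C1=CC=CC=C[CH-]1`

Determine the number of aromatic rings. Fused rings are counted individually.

3

The SMILES encodes two fused six-membered saturated carbon rings; two fused six-membered rings, each with three alternating double bonds; one ring is all carbon and the other has one ring nitrogen; a five-membered ring with nitrogens at positions 1 and 3 (one bearing H, one in a C=N bond) and two double bonds; a seven-membered all-carbon ring bearing a negative charge on one carbon, with three C=C double bonds.
The 6-membered ring has only sp³ atoms, so it is not fully conjugated — not aromatic (cyclohexane ring).
The second 6-membered ring has only sp³ atoms, so it is not fully conjugated — not aromatic (cyclohexane ring).
The fused 6/6-membered bicyclic (with one nitrogen) is a single π system with 10 sp² atoms and 10 π electrons from ring double bonds. 10 = 4(2)+2, so the system is aromatic and both rings count as aromatic (quinoline).
The 5-membered ring with two nitrogens (one N–H, one =N–) has a continuous p-orbital overlap around the ring; 2 ring double bonds (4 π electrons) plus a heteroatom lone pair (2) give 6 π electrons. That satisfies 4n+2 with n=1, so it is aromatic (imidazole).
The 7-membered ring has only sp² ring atoms; a planar conformation would have a fully conjugated π system of 8 electrons. But 8 = 4(2), which is 4n not 4n+2, so it is not aromatic (cycloheptatrienyl anion).
3 of the 6 rings are aromatic. Total: 3.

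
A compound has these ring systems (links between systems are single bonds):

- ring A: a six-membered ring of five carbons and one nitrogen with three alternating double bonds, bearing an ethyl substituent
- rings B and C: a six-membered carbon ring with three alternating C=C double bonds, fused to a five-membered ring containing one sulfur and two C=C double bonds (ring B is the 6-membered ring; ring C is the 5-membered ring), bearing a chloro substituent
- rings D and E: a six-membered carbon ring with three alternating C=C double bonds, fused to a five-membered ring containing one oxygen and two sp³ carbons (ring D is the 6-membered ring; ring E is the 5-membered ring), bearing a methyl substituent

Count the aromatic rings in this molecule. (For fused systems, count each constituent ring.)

4

Ring A is planar and fully conjugated; 3 ring double bonds give 6 π electrons. 6 = 4(1)+2, so ring A is aromatic (pyridine).
Rings B and C form a fused bicyclic system (with one sulfur) with 9 sp² atoms and 10 π electrons from ring double bonds plus a heteroatom lone pair. 10 = 4(2)+2, so the system is aromatic and both rings count as aromatic (benzothiophene).
Ring D has a continuous p-orbital overlap around the ring; 3 ring double bonds give 6 π electrons. Since 6 = 4n+2 (n=1), ring D is aromatic (benzene ring).
Ring E has two sp³ carbons, so it is not fully conjugated — not aromatic (oxolane ring).
Aromatic: A, B, C, D. Total: 4.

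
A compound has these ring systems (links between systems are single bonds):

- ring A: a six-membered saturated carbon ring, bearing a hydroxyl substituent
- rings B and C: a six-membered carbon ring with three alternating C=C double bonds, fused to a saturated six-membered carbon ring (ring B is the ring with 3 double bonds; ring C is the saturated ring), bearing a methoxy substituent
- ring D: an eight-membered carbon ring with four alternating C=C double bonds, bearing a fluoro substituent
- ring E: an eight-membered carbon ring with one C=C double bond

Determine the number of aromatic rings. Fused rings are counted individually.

Ring A has only sp³ atoms, so it is not fully conjugated — not aromatic (cyclohexane).
Ring B has a continuous p-orbital overlap around the ring; 3 ring double bonds give 6 π electrons. That satisfies 4n+2 with n=1, so ring B is aromatic (benzene ring).
Ring C has four sp³ carbons, so it is not fully conjugated — not aromatic (cyclohexane ring).
Ring D has only sp² ring atoms; a planar conformation would have a fully conjugated π system of 8 electrons. But 8 = 4(2), which is 4n not 4n+2, so ring D is not aromatic (cyclooctatetraene) — cyclooctatetraene distorts into a non-planar tub to avoid antiaromaticity.
Ring E has six sp³ carbons, so it is not fully conjugated — not aromatic (cyclooctene).
Aromatic: B. Total: 1.

1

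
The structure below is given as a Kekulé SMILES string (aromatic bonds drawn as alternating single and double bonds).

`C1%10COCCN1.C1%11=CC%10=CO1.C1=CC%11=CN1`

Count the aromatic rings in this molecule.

2

The SMILES encodes a six-membered saturated ring with an oxygen and an N–H nitrogen at positions 1 and 4; a five-membered ring of four carbons and one oxygen, with two C=C double bonds; a five-membered ring of four carbons and one nitrogen bearing a hydrogen, with two C=C double bonds.
The 6-membered ring with one oxygen and one N–H (1,4) has only sp³ atoms, so it is not fully conjugated — not aromatic (morpholine).
The 5-membered ring with one oxygen has a continuous p-orbital overlap around the ring; 2 ring double bonds (4 π electrons) plus a heteroatom lone pair (2) give 6 π electrons. That satisfies 4n+2 with n=1, so it is aromatic (furan).
The 5-membered ring with one N–H is planar and fully conjugated; 2 ring double bonds (4 π electrons) plus a heteroatom lone pair (2) give 6 π electrons. That satisfies 4n+2 with n=1, so it is aromatic (pyrrole).
2 of the 3 rings are aromatic. Total: 2.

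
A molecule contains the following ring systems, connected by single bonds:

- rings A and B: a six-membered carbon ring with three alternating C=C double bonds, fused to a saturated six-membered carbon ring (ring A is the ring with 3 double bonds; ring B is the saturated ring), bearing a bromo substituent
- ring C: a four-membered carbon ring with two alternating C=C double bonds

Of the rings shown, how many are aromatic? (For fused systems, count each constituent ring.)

Ring A has a continuous p-orbital overlap around the ring; 3 ring double bonds give 6 π electrons. 6 = 4(1)+2, so ring A is aromatic (benzene ring).
Ring B has four sp³ carbons, so it is not fully conjugated — not aromatic (cyclohexane ring).
Ring C has only sp² ring atoms; a planar conformation would have a fully conjugated π system of 4 electrons. But 4 = 4(1), which is 4n not 4n+2, so ring C is not aromatic (cyclobutadiene) — cyclobutadiene is antiaromatic and distorts to a rectangle.
Aromatic: A. Total: 1.

1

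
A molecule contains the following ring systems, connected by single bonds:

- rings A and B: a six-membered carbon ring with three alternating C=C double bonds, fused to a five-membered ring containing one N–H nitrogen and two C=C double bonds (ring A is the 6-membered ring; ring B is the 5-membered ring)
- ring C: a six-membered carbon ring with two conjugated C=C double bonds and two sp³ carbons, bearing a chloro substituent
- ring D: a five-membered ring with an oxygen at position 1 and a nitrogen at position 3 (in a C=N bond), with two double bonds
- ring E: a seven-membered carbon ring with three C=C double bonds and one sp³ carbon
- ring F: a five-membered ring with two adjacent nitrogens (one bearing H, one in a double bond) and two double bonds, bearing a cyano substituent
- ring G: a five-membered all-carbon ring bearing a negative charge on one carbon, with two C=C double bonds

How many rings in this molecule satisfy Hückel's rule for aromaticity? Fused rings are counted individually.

5

Rings A and B form a fused bicyclic system (with one N–H) with 9 sp² atoms and 10 π electrons from ring double bonds plus a heteroatom lone pair. 10 = 4(2)+2, so the system is aromatic and both rings count as aromatic (indole).
Ring C has two sp³ carbons, so it is not fully conjugated — not aromatic (1,3-cyclohexadiene).
Ring D is fully conjugated (every ring atom contributes a p orbital); 2 ring double bonds (4 π electrons) plus a heteroatom lone pair (2) give 6 π electrons. That satisfies 4n+2 with n=1, so ring D is aromatic (oxazole).
Ring E has one sp³ carbon, so it is not fully conjugated — not aromatic (cycloheptatriene).
Ring F has a continuous p-orbital overlap around the ring; 2 ring double bonds (4 π electrons) plus a heteroatom lone pair (2) give 6 π electrons. Since 6 = 4n+2 (n=1), ring F is aromatic (pyrazole).
Ring G is fully conjugated (every ring atom contributes a p orbital); 2 ring double bonds (4 π electrons) plus the carbanion lone pair (2) give 6 π electrons. 6 = 4(1)+2, so ring G is aromatic (cyclopentadienyl anion).
Aromatic: A, B, D, F, G. Total: 5.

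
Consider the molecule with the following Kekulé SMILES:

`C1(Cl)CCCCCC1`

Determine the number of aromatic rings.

0

The SMILES encodes a seven-membered saturated carbon ring.
The 7-membered ring has only sp³ atoms, so it is not fully conjugated — not aromatic (cycloheptane).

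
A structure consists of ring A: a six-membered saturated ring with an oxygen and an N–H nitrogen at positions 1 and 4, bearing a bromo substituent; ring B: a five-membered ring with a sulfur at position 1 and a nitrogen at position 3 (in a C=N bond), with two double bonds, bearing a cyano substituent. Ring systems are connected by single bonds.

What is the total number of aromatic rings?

1

Ring A has only sp³ atoms, so it is not fully conjugated — not aromatic (morpholine).
Ring B is planar and fully conjugated; 2 ring double bonds (4 π electrons) plus a heteroatom lone pair (2) give 6 π electrons. 6 = 4(1)+2, so ring B is aromatic (thiazole).
Aromatic: B. Total: 1.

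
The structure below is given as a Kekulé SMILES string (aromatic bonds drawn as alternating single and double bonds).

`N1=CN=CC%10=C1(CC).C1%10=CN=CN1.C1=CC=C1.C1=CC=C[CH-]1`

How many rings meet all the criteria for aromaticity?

3

The SMILES encodes a six-membered ring with nitrogens at positions 1 and 3 and three alternating double bonds; a five-membered ring with nitrogens at positions 1 and 3 (one bearing H, one in a C=N bond) and two double bonds; a four-membered carbon ring with two alternating C=C double bonds; a five-membered all-carbon ring bearing a negative charge on one carbon, with two C=C double bonds.
The 6-membered ring with two nitrogens (1,3) is planar and fully conjugated; 3 ring double bonds give 6 π electrons. Since 6 = 4n+2 (n=1), it is aromatic (pyrimidine).
The 5-membered ring with two nitrogens (one N–H, one =N–) is fully conjugated (every ring atom contributes a p orbital); 2 ring double bonds (4 π electrons) plus a heteroatom lone pair (2) give 6 π electrons. 6 = 4(1)+2, so it is aromatic (imidazole).
The 4-membered ring has only sp² ring atoms; a planar conformation would have a fully conjugated π system of 4 electrons. But 4 = 4(1), which is 4n not 4n+2, so it is not aromatic (cyclobutadiene) — cyclobutadiene is antiaromatic and distorts to a rectangle.
The 5-membered ring is planar and fully conjugated; 2 ring double bonds (4 π electrons) plus the carbanion lone pair (2) give 6 π electrons. That satisfies 4n+2 with n=1, so it is aromatic (cyclopentadienyl anion).
3 of the 4 rings are aromatic. Total: 3.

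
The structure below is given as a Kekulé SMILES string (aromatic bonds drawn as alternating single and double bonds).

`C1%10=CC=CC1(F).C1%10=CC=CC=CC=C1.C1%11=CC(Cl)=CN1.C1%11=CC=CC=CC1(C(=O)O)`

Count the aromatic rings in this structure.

1

The SMILES encodes a five-membered carbon ring with two conjugated C=C double bonds and one sp³ carbon; an eight-membered carbon ring with four alternating C=C double bonds; a five-membered ring of four carbons and one nitrogen bearing a hydrogen, with two C=C double bonds; a seven-membered carbon ring with three C=C double bonds and one sp³ carbon.
The 5-membered ring has one sp³ carbon, so it is not fully conjugated — not aromatic (cyclopentadiene).
The 8-membered ring has only sp² ring atoms; a planar conformation would have a fully conjugated π system of 8 electrons. But 8 = 4(2), which is 4n not 4n+2, so it is not aromatic (cyclooctatetraene) — cyclooctatetraene distorts into a non-planar tub to avoid antiaromaticity.
The 5-membered ring with one N–H is planar and fully conjugated; 2 ring double bonds (4 π electrons) plus a heteroatom lone pair (2) give 6 π electrons. Since 6 = 4n+2 (n=1), it is aromatic (pyrrole).
The 7-membered ring has one sp³ carbon, so it is not fully conjugated — not aromatic (cycloheptatriene).
1 of the 4 rings is aromatic. Total: 1.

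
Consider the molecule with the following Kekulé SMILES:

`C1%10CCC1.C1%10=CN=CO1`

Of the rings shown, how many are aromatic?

1

The SMILES encodes a four-membered saturated carbon ring; a five-membered ring with an oxygen at position 1 and a nitrogen at position 3 (in a C=N bond), with two double bonds.
The 4-membered ring has only sp³ atoms, so it is not fully conjugated — not aromatic (cyclobutane).
The 5-membered ring with one oxygen and one =N– is planar and fully conjugated; 2 ring double bonds (4 π electrons) plus a heteroatom lone pair (2) give 6 π electrons. Since 6 = 4n+2 (n=1), it is aromatic (oxazole).
1 of the 2 rings is aromatic. Total: 1.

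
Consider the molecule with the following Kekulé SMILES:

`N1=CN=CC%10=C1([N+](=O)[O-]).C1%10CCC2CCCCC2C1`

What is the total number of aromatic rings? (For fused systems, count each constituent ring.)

The SMILES encodes a six-membered ring with nitrogens at positions 1 and 3 and three alternating double bonds; two fused six-membered saturated carbon rings.
The 6-membered ring with two nitrogens (1,3) has a continuous p-orbital overlap around the ring; 3 ring double bonds give 6 π electrons. 6 = 4(1)+2, so it is aromatic (pyrimidine).
The 6-membered ring has only sp³ atoms, so it is not fully conjugated — not aromatic (cyclohexane ring).
The second 6-membered ring has only sp³ atoms, so it is not fully conjugated — not aromatic (cyclohexane ring).
1 of the 3 rings is aromatic. Total: 1.

1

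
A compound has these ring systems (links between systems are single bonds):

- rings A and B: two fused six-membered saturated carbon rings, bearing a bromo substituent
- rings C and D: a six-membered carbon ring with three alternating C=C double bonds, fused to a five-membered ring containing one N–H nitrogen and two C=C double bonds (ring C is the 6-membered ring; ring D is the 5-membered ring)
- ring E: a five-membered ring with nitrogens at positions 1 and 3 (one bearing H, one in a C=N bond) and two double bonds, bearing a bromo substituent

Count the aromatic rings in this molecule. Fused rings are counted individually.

3

Ring A has only sp³ atoms, so it is not fully conjugated — not aromatic (cyclohexane ring).
Ring B has only sp³ atoms, so it is not fully conjugated — not aromatic (cyclohexane ring).
Rings C and D form a fused bicyclic system (with one N–H) with 9 sp² atoms and 10 π electrons from ring double bonds plus a heteroatom lone pair. 10 = 4(2)+2, so the system is aromatic and both rings count as aromatic (indole).
Ring E is planar and fully conjugated; 2 ring double bonds (4 π electrons) plus a heteroatom lone pair (2) give 6 π electrons. That satisfies 4n+2 with n=1, so ring E is aromatic (imidazole).
Aromatic: C, D, E. Total: 3.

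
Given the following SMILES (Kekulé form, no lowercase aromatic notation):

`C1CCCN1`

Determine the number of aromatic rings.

0

The SMILES encodes a five-membered saturated ring of four carbons and one N–H nitrogen.
The 5-membered ring with one N–H has only sp³ atoms, so it is not fully conjugated — not aromatic (pyrrolidine).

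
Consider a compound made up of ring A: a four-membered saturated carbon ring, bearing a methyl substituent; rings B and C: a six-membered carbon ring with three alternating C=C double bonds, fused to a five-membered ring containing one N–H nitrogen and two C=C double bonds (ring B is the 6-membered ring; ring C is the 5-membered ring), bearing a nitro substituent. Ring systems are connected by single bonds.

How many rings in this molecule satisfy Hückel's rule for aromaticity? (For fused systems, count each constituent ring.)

Ring A has only sp³ atoms, so it is not fully conjugated — not aromatic (cyclobutane).
Rings B and C form a fused bicyclic system (with one N–H) with 9 sp² atoms and 10 π electrons from ring double bonds plus a heteroatom lone pair. 10 = 4(2)+2, so the system is aromatic and both rings count as aromatic (indole).
Aromatic: B, C. Total: 2.

2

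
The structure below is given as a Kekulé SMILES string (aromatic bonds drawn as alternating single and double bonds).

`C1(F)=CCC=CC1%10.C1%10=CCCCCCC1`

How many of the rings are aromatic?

0

The SMILES encodes a six-membered carbon ring with two isolated C=C double bonds and two sp³ carbons; an eight-membered carbon ring with one C=C double bond.
The 6-membered ring has two sp³ carbons, so it is not fully conjugated — not aromatic (1,4-cyclohexadiene).
The 8-membered ring has six sp³ carbons, so it is not fully conjugated — not aromatic (cyclooctene).
None of the rings are aromatic. Total: 0.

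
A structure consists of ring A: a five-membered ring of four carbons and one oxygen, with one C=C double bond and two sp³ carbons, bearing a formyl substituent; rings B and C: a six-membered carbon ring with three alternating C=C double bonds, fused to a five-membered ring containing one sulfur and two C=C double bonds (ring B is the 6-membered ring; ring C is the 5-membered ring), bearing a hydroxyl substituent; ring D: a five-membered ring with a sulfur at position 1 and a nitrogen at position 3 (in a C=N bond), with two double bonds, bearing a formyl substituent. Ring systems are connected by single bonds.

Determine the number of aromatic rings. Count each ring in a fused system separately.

3

Ring A has two sp³ carbons, so it is not fully conjugated — not aromatic (2,3-dihydrofuran).
Rings B and C form a fused bicyclic system (with one sulfur) with 9 sp² atoms and 10 π electrons from ring double bonds plus a heteroatom lone pair. 10 = 4(2)+2, so the system is aromatic and both rings count as aromatic (benzothiophene).
Ring D has a continuous p-orbital overlap around the ring; 2 ring double bonds (4 π electrons) plus a heteroatom lone pair (2) give 6 π electrons. That satisfies 4n+2 with n=1, so ring D is aromatic (thiazole).
Aromatic: B, C, D. Total: 3.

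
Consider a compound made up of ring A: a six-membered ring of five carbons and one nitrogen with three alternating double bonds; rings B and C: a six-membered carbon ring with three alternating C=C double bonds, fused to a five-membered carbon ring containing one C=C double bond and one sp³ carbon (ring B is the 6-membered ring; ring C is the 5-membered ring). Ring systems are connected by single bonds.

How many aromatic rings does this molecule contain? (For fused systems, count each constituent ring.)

2

Ring A is planar and fully conjugated; 3 ring double bonds give 6 π electrons. 6 = 4(1)+2, so ring A is aromatic (pyridine).
Ring B is fully conjugated (every ring atom contributes a p orbital); 3 ring double bonds give 6 π electrons. 6 = 4(1)+2, so ring B is aromatic (benzene ring).
Ring C has one sp³ carbon, so it is not fully conjugated — not aromatic (cyclopentene ring).
Aromatic: A, B. Total: 2.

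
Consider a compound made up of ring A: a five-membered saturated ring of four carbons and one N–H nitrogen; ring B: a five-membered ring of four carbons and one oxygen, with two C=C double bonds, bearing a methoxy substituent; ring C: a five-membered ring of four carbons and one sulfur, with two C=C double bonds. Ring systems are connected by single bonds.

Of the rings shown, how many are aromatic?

2

Ring A has only sp³ atoms, so it is not fully conjugated — not aromatic (pyrrolidine).
Ring B is planar and fully conjugated; 2 ring double bonds (4 π electrons) plus a heteroatom lone pair (2) give 6 π electrons. That satisfies 4n+2 with n=1, so ring B is aromatic (furan).
Ring C is fully conjugated (every ring atom contributes a p orbital); 2 ring double bonds (4 π electrons) plus a heteroatom lone pair (2) give 6 π electrons. 6 = 4(1)+2, so ring C is aromatic (thiophene).
Aromatic: B, C. Total: 2.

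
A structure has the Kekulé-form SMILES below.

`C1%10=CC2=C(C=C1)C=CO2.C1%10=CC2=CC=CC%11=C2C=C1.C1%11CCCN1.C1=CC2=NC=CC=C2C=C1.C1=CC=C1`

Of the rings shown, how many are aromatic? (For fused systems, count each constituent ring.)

The SMILES encodes a six-membered carbon ring with three alternating C=C double bonds, fused to a five-membered ring containing one oxygen and two C=C double bonds; two fused six-membered carbon rings, each with three alternating C=C double bonds; a five-membered saturated ring of four carbons and one N–H nitrogen; two fused six-membered rings, each with three alternating double bonds; one ring is all carbon and the other has one ring nitrogen; a four-membered carbon ring with two alternating C=C double bonds.
The fused 6/5-membered bicyclic (with one oxygen) is a single π system with 9 sp² atoms and 10 π electrons from ring double bonds plus a heteroatom lone pair. 10 = 4(2)+2, so the system is aromatic and both rings count as aromatic (benzofuran).
The fused 6/6-membered bicyclic is a single π system with 10 sp² atoms and 10 π electrons from ring double bonds. 10 = 4(2)+2, so the system is aromatic and both rings count as aromatic (naphthalene).
The 5-membered ring with one N–H has only sp³ atoms, so it is not fully conjugated — not aromatic (pyrrolidine).
The fused 6/6-membered bicyclic (with one nitrogen) is a single π system with 10 sp² atoms and 10 π electrons from ring double bonds. 10 = 4(2)+2, so the system is aromatic and both rings count as aromatic (quinoline).
The 4-membered ring has only sp² ring atoms; a planar conformation would have a fully conjugated π system of 4 electrons. But 4 = 4(1), which is 4n not 4n+2, so it is not aromatic (cyclobutadiene) — cyclobutadiene is antiaromatic and distorts to a rectangle.
6 of the 8 rings are aromatic. Total: 6.

6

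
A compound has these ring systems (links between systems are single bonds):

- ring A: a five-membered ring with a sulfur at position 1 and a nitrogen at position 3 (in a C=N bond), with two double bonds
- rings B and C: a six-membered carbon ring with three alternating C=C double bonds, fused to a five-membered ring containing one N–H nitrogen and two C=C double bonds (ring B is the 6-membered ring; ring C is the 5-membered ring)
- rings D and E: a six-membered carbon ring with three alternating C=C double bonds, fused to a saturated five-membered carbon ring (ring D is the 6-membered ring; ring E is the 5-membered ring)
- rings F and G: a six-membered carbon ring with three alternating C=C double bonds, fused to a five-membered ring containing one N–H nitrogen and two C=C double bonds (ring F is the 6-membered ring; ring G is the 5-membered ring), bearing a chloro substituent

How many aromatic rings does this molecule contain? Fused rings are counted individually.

Ring A has a continuous p-orbital overlap around the ring; 2 ring double bonds (4 π electrons) plus a heteroatom lone pair (2) give 6 π electrons. That satisfies 4n+2 with n=1, so ring A is aromatic (thiazole).
Rings B and C form a fused bicyclic system (with one N–H) with 9 sp² atoms and 10 π electrons from ring double bonds plus a heteroatom lone pair. 10 = 4(2)+2, so the system is aromatic and both rings count as aromatic (indole).
Ring D has a continuous p-orbital overlap around the ring; 3 ring double bonds give 6 π electrons. That satisfies 4n+2 with n=1, so ring D is aromatic (benzene ring).
Ring E has three sp³ carbons, so it is not fully conjugated — not aromatic (cyclopentane ring).
Rings F and G form a fused bicyclic system (with one N–H) with 9 sp² atoms and 10 π electrons from ring double bonds plus a heteroatom lone pair. 10 = 4(2)+2, so the system is aromatic and both rings count as aromatic (indole).
Aromatic: A, B, C, D, F, G. Total: 6.

6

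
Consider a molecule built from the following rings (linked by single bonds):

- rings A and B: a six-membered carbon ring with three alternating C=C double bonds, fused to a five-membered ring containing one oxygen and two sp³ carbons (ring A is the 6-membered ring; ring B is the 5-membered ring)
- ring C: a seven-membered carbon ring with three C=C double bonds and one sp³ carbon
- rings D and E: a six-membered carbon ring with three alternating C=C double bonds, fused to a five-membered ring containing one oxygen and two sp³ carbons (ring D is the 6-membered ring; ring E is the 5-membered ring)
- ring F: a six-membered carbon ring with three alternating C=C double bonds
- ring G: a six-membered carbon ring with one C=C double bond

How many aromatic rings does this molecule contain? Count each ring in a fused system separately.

3

Ring A is fully conjugated (every ring atom contributes a p orbital); 3 ring double bonds give 6 π electrons. That satisfies 4n+2 with n=1, so ring A is aromatic (benzene ring).
Ring B has two sp³ carbons, so it is not fully conjugated — not aromatic (oxolane ring).
Ring C has one sp³ carbon, so it is not fully conjugated — not aromatic (cycloheptatriene).
Ring D has a continuous p-orbital overlap around the ring; 3 ring double bonds give 6 π electrons. 6 = 4(1)+2, so ring D is aromatic (benzene ring).
Ring E has two sp³ carbons, so it is not fully conjugated — not aromatic (oxolane ring).
Ring F is fully conjugated (every ring atom contributes a p orbital); 3 ring double bonds give 6 π electrons. Since 6 = 4n+2 (n=1), ring F is aromatic (benzene).
Ring G has four sp³ carbons, so it is not fully conjugated — not aromatic (cyclohexene).
Aromatic: A, D, F. Total: 3.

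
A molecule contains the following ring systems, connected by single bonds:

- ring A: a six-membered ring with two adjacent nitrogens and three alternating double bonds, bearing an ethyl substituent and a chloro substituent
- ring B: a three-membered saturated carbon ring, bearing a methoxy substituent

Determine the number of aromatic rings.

1

Ring A is fully conjugated (every ring atom contributes a p orbital); 3 ring double bonds give 6 π electrons. 6 = 4(1)+2, so ring A is aromatic (pyridazine).
Ring B has only sp³ atoms, so it is not fully conjugated — not aromatic (cyclopropane).
Aromatic: A. Total: 1.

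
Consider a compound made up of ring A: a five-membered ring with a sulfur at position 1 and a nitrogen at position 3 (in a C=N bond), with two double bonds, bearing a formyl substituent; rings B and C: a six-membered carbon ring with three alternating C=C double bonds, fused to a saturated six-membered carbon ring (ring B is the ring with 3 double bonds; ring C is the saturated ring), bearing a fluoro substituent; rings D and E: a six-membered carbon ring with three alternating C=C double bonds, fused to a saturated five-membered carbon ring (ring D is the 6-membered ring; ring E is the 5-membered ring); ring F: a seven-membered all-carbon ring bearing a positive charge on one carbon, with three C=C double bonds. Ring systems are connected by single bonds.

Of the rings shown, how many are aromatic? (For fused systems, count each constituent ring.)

Ring A is fully conjugated (every ring atom contributes a p orbital); 2 ring double bonds (4 π electrons) plus a heteroatom lone pair (2) give 6 π electrons. That satisfies 4n+2 with n=1, so ring A is aromatic (thiazole).
Ring B has a continuous p-orbital overlap around the ring; 3 ring double bonds give 6 π electrons. 6 = 4(1)+2, so ring B is aromatic (benzene ring).
Ring C has four sp³ carbons, so it is not fully conjugated — not aromatic (cyclohexane ring).
Ring D is planar and fully conjugated; 3 ring double bonds give 6 π electrons. That satisfies 4n+2 with n=1, so ring D is aromatic (benzene ring).
Ring E has three sp³ carbons, so it is not fully conjugated — not aromatic (cyclopentane ring).
Ring F is fully conjugated (every ring atom contributes a p orbital); 3 ring double bonds (6 π electrons) plus the carbocation's empty p orbital (0, but keeps the ring conjugated) give 6 π electrons. Since 6 = 4n+2 (n=1), ring F is aromatic (tropylium cation).
Aromatic: A, B, D, F. Total: 4.

4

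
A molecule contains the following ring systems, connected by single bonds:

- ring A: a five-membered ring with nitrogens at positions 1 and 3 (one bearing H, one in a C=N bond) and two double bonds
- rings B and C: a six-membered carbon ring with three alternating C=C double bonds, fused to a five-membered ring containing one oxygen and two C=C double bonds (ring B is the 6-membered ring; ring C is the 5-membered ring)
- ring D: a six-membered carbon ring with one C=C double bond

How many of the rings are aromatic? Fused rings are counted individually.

3

Ring A has a continuous p-orbital overlap around the ring; 2 ring double bonds (4 π electrons) plus a heteroatom lone pair (2) give 6 π electrons. That satisfies 4n+2 with n=1, so ring A is aromatic (imidazole).
Rings B and C form a fused bicyclic system (with one oxygen) with 9 sp² atoms and 10 π electrons from ring double bonds plus a heteroatom lone pair. 10 = 4(2)+2, so the system is aromatic and both rings count as aromatic (benzofuran).
Ring D has four sp³ carbons, so it is not fully conjugated — not aromatic (cyclohexene).
Aromatic: A, B, C. Total: 3.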